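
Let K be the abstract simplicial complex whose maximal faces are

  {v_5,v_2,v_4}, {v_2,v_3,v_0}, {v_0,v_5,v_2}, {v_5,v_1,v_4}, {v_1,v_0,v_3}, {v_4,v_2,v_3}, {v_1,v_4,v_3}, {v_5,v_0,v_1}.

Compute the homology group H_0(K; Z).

Take the total order v_0 < v_1 < v_2 < v_3 < v_4 < v_5 on the vertex set. Then K (dimension 2) consists of the simplices:

  0-simplices (6): [v_0], [v_1], [v_2], [v_3], [v_4], [v_5]
  1-simplices (12): [v_0,v_1], [v_0,v_2], [v_0,v_3], [v_0,v_5], [v_1,v_3], [v_1,v_4], [v_1,v_5], [v_2,v_3], [v_2,v_4], [v_2,v_5], [v_3,v_4], [v_4,v_5]
  2-simplices (8): [v_0,v_1,v_3], [v_0,v_1,v_5], [v_0,v_2,v_3], [v_0,v_2,v_5], [v_1,v_3,v_4], [v_1,v_4,v_5], [v_2,v_3,v_4], [v_2,v_4,v_5]

giving chain groups C_0 ≅ Z^6, C_1 ≅ Z^12, C_2 ≅ Z^8.

∂_1: C_1 → C_0 sends each edge [p,q] (with p < q) to q − p.
This gives a 6×12 integer matrix of rank 5; reducing to Smith normal form yields diagonal entries (1,1,1,1,1).

∂_2: C_2 → C_1 sends each 2-simplex [p,q,r] to [q,r] − [p,r] + [p,q]. For instance
  ∂[v_2,v_4,v_5] = [v_4,v_5] − [v_2,v_5] + [v_2,v_4],
  ∂[v_1,v_3,v_4] = [v_3,v_4] − [v_1,v_4] + [v_1,v_3].
The 12×8 boundary matrix has rank 7 and Smith normal form diag(1,1,1,1,1,1,1).

Now H_k = ker ∂_k / im ∂_{k+1}, so:

  H_0: rank C_0 − rank ∂_1 = 6 − 5 = 1, and the invariant factors of ∂_1 are all 1, so H_0 = Z.

(K is a triangulation of the 2-sphere S^2.)

H_0 ≅ Z.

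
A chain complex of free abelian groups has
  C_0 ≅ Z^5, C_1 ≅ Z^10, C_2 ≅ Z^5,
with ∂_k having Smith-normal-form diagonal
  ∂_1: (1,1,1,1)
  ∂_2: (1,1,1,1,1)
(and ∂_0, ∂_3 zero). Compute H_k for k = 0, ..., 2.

H_0 ≅ Z,  H_1 ≅ Z,  H_2 = 0.

H_0: b_0 = 5 − 0 − 4 = 1; torsion from ∂_1 factors > 1: none. So H_0 ≅ Z.
H_1: b_1 = 10 − 4 − 5 = 1; torsion from ∂_2 factors > 1: none. So H_1 ≅ Z.
H_2: b_2 = 5 − 5 − 0 = 0; torsion from ∂_3 factors > 1: none. So H_2 ≅ 0.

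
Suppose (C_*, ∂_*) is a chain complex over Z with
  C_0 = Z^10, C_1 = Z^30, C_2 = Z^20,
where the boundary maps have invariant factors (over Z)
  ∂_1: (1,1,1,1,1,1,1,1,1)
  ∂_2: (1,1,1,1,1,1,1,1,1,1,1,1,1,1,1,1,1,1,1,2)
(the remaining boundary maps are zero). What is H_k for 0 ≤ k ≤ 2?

H_0: b_0 = 10 − 0 − 9 = 1; torsion from ∂_1 factors > 1: none. So H_0 = Z.
H_1: b_1 = 30 − 9 − 20 = 1; torsion from ∂_2 factors > 1: [2]. So H_1 = Z ⊕ Z/2.
H_2: b_2 = 20 − 20 − 0 = 0; torsion from ∂_3 factors > 1: none. So H_2 = 0.

H_0 = Z,  H_1 = Z ⊕ Z/2,  H_2 = 0.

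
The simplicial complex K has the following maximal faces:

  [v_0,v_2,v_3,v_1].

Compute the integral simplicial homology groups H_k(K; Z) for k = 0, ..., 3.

We work with the vertex ordering v_0 < v_1 < v_2 < v_3. The simplices of K, each written with vertices in increasing order, are:

  0-simplices (4): [v_0], [v_1], [v_2], [v_3]
  1-simplices (6): [v_0,v_1], [v_0,v_2], [v_0,v_3], [v_1,v_2], [v_1,v_3], [v_2,v_3]
  2-simplices (4): [v_0,v_1,v_2], [v_0,v_1,v_3], [v_0,v_2,v_3], [v_1,v_2,v_3]
  3-simplices (1): [v_0,v_1,v_2,v_3]

Hence C_0 ≅ Z^4, C_1 ≅ Z^6, C_2 ≅ Z^4, C_3 ≅ Z^1.

The boundary map ∂_1: C_1 → C_0 maps an edge to its endpoints' difference, ∂[p,q] = q − p.
The resulting 4×6 matrix has rank 3, and its Smith normal form has invariant factors (1,1,1).

∂_2: C_2 → C_1 maps a triangle to the signed sum of its edges. For instance
  ∂[v_1,v_2,v_3] = [v_2,v_3] − [v_1,v_3] + [v_1,v_2],
  ∂[v_0,v_1,v_3] = [v_1,v_3] − [v_0,v_3] + [v_0,v_1].
The resulting 6×4 matrix has rank 3, and its Smith normal form has invariant factors (1,1,1).

Boundary ∂_3: C_3 → C_2 sends each 3-simplex σ to the alternating sum Σ_i (−1)^i (σ with its i-th vertex removed). For instance
  ∂[v_0,v_1,v_2,v_3] = [v_1,v_2,v_3] − [v_0,v_2,v_3] + [v_0,v_1,v_3] − [v_0,v_1,v_2].
As a 4×1 matrix over Z this has rank 1, with invariant factors (1).

Now H_k = ker ∂_k / im ∂_{k+1}, so:

  H_0: rank C_0 − rank ∂_1 = 4 − 3 = 1, and the invariant factors of ∂_1 are all 1, so H_0 ≅ Z.
  H_1: rank ker ∂_1 − rank ∂_2 = (6 − 3) − 3 = 0, and the invariant factors of ∂_2 are all 1, so H_1 ≅ 0.
  H_2: rank ker ∂_2 − rank ∂_3 = (4 − 3) − 1 = 0, and the invariant factors of ∂_3 are all 1, so H_2 ≅ 0.
  H_3: rank ker ∂_3 − rank ∂_4 = (1 − 1) − 0 = 0, and there is no ∂_4, so H_3 ≅ 0.

H_0 ≅ Z,  H_1 = 0,  H_2 = 0,  H_3 = 0.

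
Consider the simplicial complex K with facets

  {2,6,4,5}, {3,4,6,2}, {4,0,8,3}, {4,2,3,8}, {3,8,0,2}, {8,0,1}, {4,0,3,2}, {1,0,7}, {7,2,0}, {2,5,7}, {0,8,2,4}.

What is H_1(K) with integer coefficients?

H_1 ≅ 0.

Fix the vertex order 0 < 1 < 2 < 3 < 4 < 5 < 6 < 7 < 8 and write every simplex with vertices in increasing order. Then dim K = 3 and the simplices of K are:

  0-simplices (9): [0], [1], [2], [3], [4], [5], [6], [7], [8]
  1-simplices (22): [0,1], [0,2], [0,3], [0,4], [0,7], [0,8], [1,7], [1,8], [2,3], [2,4], [2,5], [2,6], [2,7], [2,8], [3,4], [3,6], [3,8], [4,5], [4,6], [4,8], [5,6], [5,7]
  2-simplices (20): (20 of them)
  3-simplices (7): [0,2,3,4], [0,2,3,8], [0,2,4,8], [0,3,4,8], [2,3,4,6], [2,3,4,8], [2,4,5,6]

Hence C_0 ≅ Z^9, C_1 ≅ Z^22, C_2 ≅ Z^20, C_3 ≅ Z^7.

Boundary ∂_1: C_1 → C_0 is given by ∂[p,q] = [q] − [p]. For instance
  ∂[3,6] = [6] − [3].
The 9×22 boundary matrix has rank 8 and Smith normal form diag(1,1,1,1,1,1,1,1).

∂_2: C_2 → C_1 sends each 2-simplex [p,q,r] to [q,r] − [p,r] + [p,q]. For instance
  ∂[0,2,3] = [2,3] − [0,3] + [0,2],
  ∂[0,4,8] = [4,8] − [0,8] + [0,4].
This gives a 22×20 integer matrix of rank 14; reducing to Smith normal form yields diagonal entries (1,1,1,1,1,1,1,1,1,1,1,1,1,1).

The boundary map ∂_3: C_3 → C_2 sends each 3-simplex σ to the alternating sum Σ_i (−1)^i (σ with its i-th vertex removed). For instance
  ∂[2,3,4,8] = [3,4,8] − [2,4,8] + [2,3,8] − [2,3,4],
  ∂[0,2,3,8] = [2,3,8] − [0,3,8] + [0,2,8] − [0,2,3].
The 20×7 boundary matrix has rank 6 and Smith normal form diag(1,1,1,1,1,1).

Now H_k = ker ∂_k / im ∂_{k+1}, so:

  H_1: rank ker ∂_1 − rank ∂_2 = (22 − 8) − 14 = 0, and the invariant factors of ∂_2 are all 1, so H_1 = 0.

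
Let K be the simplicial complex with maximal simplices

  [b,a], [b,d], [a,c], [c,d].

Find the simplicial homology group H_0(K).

H_0 = Z.

Take the total order a < b < c < d on the vertex set. Then K (dimension 1) consists of the simplices:

  0-simplices (4): a, b, c, d
  1-simplices (4): ab, ac, bd, cd

Hence C_0 ≅ Z^4, C_1 ≅ Z^4.

The boundary map ∂_1: C_1 → C_0 maps an edge to its endpoints' difference, ∂[p,q] = q − p.
The 4×4 boundary matrix has rank 3 and Smith normal form diag(1,1,1).

From H_k ≅ ker(∂_k) / im(∂_{k+1}) we obtain:

  H_0: rank C_0 − rank ∂_1 = 4 − 3 = 1, and the invariant factors of ∂_1 are all 1, so H_0 = Z.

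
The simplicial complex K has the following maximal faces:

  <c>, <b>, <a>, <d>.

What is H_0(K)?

H_0 = Z^4.

We work with the vertex ordering a < b < c < d. The simplices of K, each written with vertices in increasing order, are:

  0-simplices (4): a, b, c, d

giving chain groups C_0 ≅ Z^4.

Computing H_k = (kernel of ∂_k) / (image of ∂_{k+1}):

  H_0: rank C_0 − rank ∂_1 = 4 − 0 = 4, and there is no ∂_1, so H_0 = Z^4.

(K is a triangulation of a set of 4 points.)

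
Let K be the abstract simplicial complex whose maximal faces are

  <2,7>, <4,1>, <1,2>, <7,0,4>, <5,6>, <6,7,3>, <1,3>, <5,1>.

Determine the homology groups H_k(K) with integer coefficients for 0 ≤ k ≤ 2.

H_0 = Z,  H_1 = Z^3,  H_2 = 0.

Order the vertices as 0 < 1 < 2 < 3 < 4 < 5 < 6 < 7. Listing each simplex with vertices in this order, K has dimension 2 with simplices:

  0-simplices (8): [0], [1], [2], [3], [4], [5], [6], [7]
  1-simplices (12): [0,4], [0,7], [1,2], [1,3], [1,4], [1,5], [2,7], [3,6], [3,7], [4,7], [5,6], [6,7]
  2-simplices (2): [0,4,7], [3,6,7]

Hence C_0 ≅ Z^8, C_1 ≅ Z^12, C_2 ≅ Z^2.

Boundary ∂_1: C_1 → C_0 is given by ∂[p,q] = [q] − [p].
The resulting 8×12 matrix has rank 7, and its Smith normal form has invariant factors (1,1,1,1,1,1,1).

Boundary ∂_2: C_2 → C_1 acts by ∂[p,q,r] = [q,r] − [p,r] + [p,q]. For instance
  ∂[3,6,7] = [6,7] − [3,7] + [3,6],
  ∂[0,4,7] = [4,7] − [0,7] + [0,4].
As a 12×2 matrix over Z this has rank 2, with invariant factors (1,1).

Computing H_k = (kernel of ∂_k) / (image of ∂_{k+1}):

  H_0: rank C_0 − rank ∂_1 = 8 − 7 = 1, and the invariant factors of ∂_1 are all 1, so H_0 = Z.
  H_1: rank ker ∂_1 − rank ∂_2 = (12 − 7) − 2 = 3, and the invariant factors of ∂_2 are all 1, so H_1 = Z^3.
  H_2: rank ker ∂_2 − rank ∂_3 = (2 − 2) − 0 = 0, and there is no ∂_3, so H_2 = 0.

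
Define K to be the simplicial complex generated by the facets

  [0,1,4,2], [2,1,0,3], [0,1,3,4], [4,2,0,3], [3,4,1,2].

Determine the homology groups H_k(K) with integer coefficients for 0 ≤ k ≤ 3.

H_0 ≅ Z,  H_1 = 0,  H_2 = 0,  H_3 ≅ Z.

Order the vertices as 0 < 1 < 2 < 3 < 4. Listing each simplex with vertices in this order, K has dimension 3 with simplices:

  0-simplices (5): [0], [1], [2], [3], [4]
  1-simplices (10): [0,1], [0,2], [0,3], [0,4], [1,2], [1,3], [1,4], [2,3], [2,4], [3,4]
  2-simplices (10): [0,1,2], [0,1,3], [0,1,4], [0,2,3], [0,2,4], [0,3,4], [1,2,3], [1,2,4], [1,3,4], [2,3,4]
  3-simplices (5): [0,1,2,3], [0,1,2,4], [0,1,3,4], [0,2,3,4], [1,2,3,4]

giving chain groups C_0 ≅ Z^5, C_1 ≅ Z^10, C_2 ≅ Z^10, C_3 ≅ Z^5.

∂_1: C_1 → C_0 is given by ∂[p,q] = [q] − [p].
The resulting 5×10 matrix has rank 4, and its Smith normal form has invariant factors (1,1,1,1).

∂_2: C_2 → C_1 maps a triangle to the signed sum of its edges. For instance
  ∂[1,2,4] = [2,4] − [1,4] + [1,2],
  ∂[0,3,4] = [3,4] − [0,4] + [0,3].
This gives a 10×10 integer matrix of rank 6; reducing to Smith normal form yields diagonal entries (1,1,1,1,1,1).

Boundary ∂_3: C_3 → C_2 sends each 3-simplex σ to the alternating sum Σ_i (−1)^i (σ with its i-th vertex removed). For instance
  ∂[0,1,3,4] = [1,3,4] − [0,3,4] + [0,1,4] − [0,1,3],
  ∂[0,1,2,4] = [1,2,4] − [0,2,4] + [0,1,4] − [0,1,2].
This gives a 10×5 integer matrix of rank 4; reducing to Smith normal form yields diagonal entries (1,1,1,1).

Computing H_k = (kernel of ∂_k) / (image of ∂_{k+1}):

  H_0: rank C_0 − rank ∂_1 = 5 − 4 = 1, and the invariant factors of ∂_1 are all 1, so H_0 ≅ Z.
  H_1: rank ker ∂_1 − rank ∂_2 = (10 − 4) − 6 = 0, and the invariant factors of ∂_2 are all 1, so H_1 ≅ 0.
  H_2: rank ker ∂_2 − rank ∂_3 = (10 − 6) − 4 = 0, and the invariant factors of ∂_3 are all 1, so H_2 ≅ 0.
  H_3: rank ker ∂_3 − rank ∂_4 = (5 − 4) − 0 = 1, and there is no ∂_4, so H_3 ≅ Z.

As a check, the Euler characteristic is 5 − 10 + 10 − 5 = 0, which agrees with 1 − 0 + 0 − 1 = 0.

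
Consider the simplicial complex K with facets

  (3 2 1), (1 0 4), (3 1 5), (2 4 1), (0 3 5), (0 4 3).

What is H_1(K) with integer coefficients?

We work with the vertex ordering 0 < 1 < 2 < 3 < 4 < 5. The simplices of K, each written with vertices in increasing order, are:

  0-simplices (6): [0], [1], [2], [3], [4], [5]
  1-simplices (12): [0,1], [0,3], [0,4], [0,5], [1,2], [1,3], [1,4], [1,5], [2,3], [2,4], [3,4], [3,5]
  2-simplices (6): [0,1,4], [0,3,4], [0,3,5], [1,2,3], [1,2,4], [1,3,5]

so the chain groups are C_0 ≅ Z^6, C_1 ≅ Z^12, C_2 ≅ Z^6.

The boundary map ∂_1: C_1 → C_0 maps an edge to its endpoints' difference, ∂[p,q] = q − p.
The 6×12 boundary matrix has rank 5 and Smith normal form diag(1,1,1,1,1).

∂_2: C_2 → C_1 maps a triangle to the signed sum of its edges. For instance
  ∂[1,2,3] = [2,3] − [1,3] + [1,2],
  ∂[1,2,4] = [2,4] − [1,4] + [1,2].
As a 12×6 matrix over Z this has rank 6, with invariant factors (1,1,1,1,1,1).

From H_k ≅ ker(∂_k) / im(∂_{k+1}) we obtain:

  H_1: rank ker ∂_1 − rank ∂_2 = (12 − 5) − 6 = 1, and the invariant factors of ∂_2 are all 1, so H_1 = Z.

(K is a triangulation of the cylinder S^1 x I.)

H_1 ≅ Z.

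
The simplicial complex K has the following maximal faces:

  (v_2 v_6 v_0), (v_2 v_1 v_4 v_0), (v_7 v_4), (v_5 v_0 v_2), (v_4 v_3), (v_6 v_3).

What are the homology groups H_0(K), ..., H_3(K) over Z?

H_0 = Z,  H_1 = Z,  H_2 = 0,  H_3 = 0.

We work with the vertex ordering v_0 < v_1 < v_2 < v_3 < v_4 < v_5 < v_6 < v_7. The simplices of K, each written with vertices in increasing order, are:

  0-simplices (8): [v_0], [v_1], [v_2], [v_3], [v_4], [v_5], [v_6], [v_7]
  1-simplices (13): [v_0,v_1], [v_0,v_2], [v_0,v_4], [v_0,v_5], [v_0,v_6], [v_1,v_2], [v_1,v_4], [v_2,v_4], [v_2,v_5], [v_2,v_6], [v_3,v_4], [v_3,v_6], [v_4,v_7]
  2-simplices (6): [v_0,v_1,v_2], [v_0,v_1,v_4], [v_0,v_2,v_4], [v_0,v_2,v_5], [v_0,v_2,v_6], [v_1,v_2,v_4]
  3-simplices (1): [v_0,v_1,v_2,v_4]

Hence C_0 ≅ Z^8, C_1 ≅ Z^13, C_2 ≅ Z^6, C_3 ≅ Z^1.

∂_1: C_1 → C_0 is given by ∂[p,q] = [q] − [p]. For instance
  ∂[v_0,v_5] = [v_5] − [v_0].
As a 8×13 matrix over Z this has rank 7, with invariant factors (1,1,1,1,1,1,1).

∂_2: C_2 → C_1 maps a triangle to the signed sum of its edges. For instance
  ∂[v_0,v_2,v_6] = [v_2,v_6] − [v_0,v_6] + [v_0,v_2],
  ∂[v_0,v_1,v_2] = [v_1,v_2] − [v_0,v_2] + [v_0,v_1].
The resulting 13×6 matrix has rank 5, and its Smith normal form has invariant factors (1,1,1,1,1).

∂_3: C_3 → C_2 sends each 3-simplex σ to the alternating sum Σ_i (−1)^i (σ with its i-th vertex removed). For instance
  ∂[v_0,v_1,v_2,v_4] = [v_1,v_2,v_4] − [v_0,v_2,v_4] + [v_0,v_1,v_4] − [v_0,v_1,v_2].
This gives a 6×1 integer matrix of rank 1; reducing to Smith normal form yields diagonal entries (1).

From H_k ≅ ker(∂_k) / im(∂_{k+1}) we obtain:

  H_0: rank C_0 − rank ∂_1 = 8 − 7 = 1, and the invariant factors of ∂_1 are all 1, so H_0 ≅ Z.
  H_1: rank ker ∂_1 − rank ∂_2 = (13 − 7) − 5 = 1, and the invariant factors of ∂_2 are all 1, so H_1 ≅ Z.
  H_2: rank ker ∂_2 − rank ∂_3 = (6 − 5) − 1 = 0, and the invariant factors of ∂_3 are all 1, so H_2 ≅ 0.
  H_3: rank ker ∂_3 − rank ∂_4 = (1 − 1) − 0 = 0, and there is no ∂_4, so H_3 ≅ 0.

As a check, the Euler characteristic is 8 − 13 + 6 − 1 = 0, which agrees with 1 − 1 + 0 − 0 = 0.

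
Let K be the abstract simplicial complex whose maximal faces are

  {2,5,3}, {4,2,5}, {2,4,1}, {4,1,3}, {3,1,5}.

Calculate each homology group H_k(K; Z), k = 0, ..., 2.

Order the vertices as 1 < 2 < 3 < 4 < 5. Listing each simplex with vertices in this order, K has dimension 2 with simplices:

  0-simplices (5): [1], [2], [3], [4], [5]
  1-simplices (10): [1,2], [1,3], [1,4], [1,5], [2,3], [2,4], [2,5], [3,4], [3,5], [4,5]
  2-simplices (5): [1,2,4], [1,3,4], [1,3,5], [2,3,5], [2,4,5]

so the chain groups are C_0 ≅ Z^5, C_1 ≅ Z^10, C_2 ≅ Z^5.

∂_1: C_1 → C_0 maps an edge to its endpoints' difference, ∂[p,q] = q − p.
The 5×10 boundary matrix has rank 4 and Smith normal form diag(1,1,1,1).

∂_2: C_2 → C_1 maps a triangle to the signed sum of its edges. For instance
  ∂[1,3,5] = [3,5] − [1,5] + [1,3],
  ∂[1,2,4] = [2,4] − [1,4] + [1,2].
This gives a 10×5 integer matrix of rank 5; reducing to Smith normal form yields diagonal entries (1,1,1,1,1).

Computing H_k = (kernel of ∂_k) / (image of ∂_{k+1}):

  H_0: rank C_0 − rank ∂_1 = 5 − 4 = 1, and the invariant factors of ∂_1 are all 1, so H_0 = Z.
  H_1: rank ker ∂_1 − rank ∂_2 = (10 − 4) − 5 = 1, and the invariant factors of ∂_2 are all 1, so H_1 = Z.
  H_2: rank ker ∂_2 − rank ∂_3 = (5 − 5) − 0 = 0, and there is no ∂_3, so H_2 = 0.

(K is a triangulation of the Möbius band.)

H_0 = Z,  H_1 = Z,  H_2 = 0.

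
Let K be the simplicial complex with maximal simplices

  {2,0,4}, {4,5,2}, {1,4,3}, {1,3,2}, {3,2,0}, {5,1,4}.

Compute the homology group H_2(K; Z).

H_2 = 0.

Order the vertices as 0 < 1 < 2 < 3 < 4 < 5. Listing each simplex with vertices in this order, K has dimension 2 with simplices:

  0-simplices (6): [0], [1], [2], [3], [4], [5]
  1-simplices (12): [0,2], [0,3], [0,4], [1,2], [1,3], [1,4], [1,5], [2,3], [2,4], [2,5], [3,4], [4,5]
  2-simplices (6): [0,2,3], [0,2,4], [1,2,3], [1,3,4], [1,4,5], [2,4,5]

giving chain groups C_0 ≅ Z^6, C_1 ≅ Z^12, C_2 ≅ Z^6.

Boundary ∂_1: C_1 → C_0 is given by ∂[p,q] = [q] − [p]. For instance
  ∂[1,4] = [4] − [1].
The 6×12 boundary matrix has rank 5 and Smith normal form diag(1,1,1,1,1).

Boundary ∂_2: C_2 → C_1 acts by ∂[p,q,r] = [q,r] − [p,r] + [p,q]. For instance
  ∂[1,3,4] = [3,4] − [1,4] + [1,3],
  ∂[1,2,3] = [2,3] − [1,3] + [1,2].
The 12×6 boundary matrix has rank 6 and Smith normal form diag(1,1,1,1,1,1).

Now H_k = ker ∂_k / im ∂_{k+1}, so:

  H_2: rank ker ∂_2 − rank ∂_3 = (6 − 6) − 0 = 0, and there is no ∂_3, so H_2 = 0.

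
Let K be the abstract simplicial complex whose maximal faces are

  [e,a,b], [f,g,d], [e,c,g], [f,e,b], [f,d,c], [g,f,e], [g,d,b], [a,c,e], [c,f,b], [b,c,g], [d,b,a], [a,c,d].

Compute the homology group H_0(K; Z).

H_0 = Z.

Order the vertices as a < b < c < d < e < f < g. Listing each simplex with vertices in this order, K has dimension 2 with simplices:

  0-simplices (7): a, b, c, d, e, f, g
  1-simplices (18): ab, ac, ad, ae, bc, bd, be, bf, bg, cd, ce, cf, cg, df, dg, ef, eg, fg
  2-simplices (12): abd, abe, acd, ace, bcf, bcg, bdg, bef, cdf, ceg, dfg, efg

giving chain groups C_0 ≅ Z^7, C_1 ≅ Z^18, C_2 ≅ Z^12.

Boundary ∂_1: C_1 → C_0 is given by ∂[p,q] = [q] − [p]. For instance
  ∂fg = g − f.
This gives a 7×18 integer matrix of rank 6; reducing to Smith normal form yields diagonal entries (1,1,1,1,1,1).

The boundary map ∂_2: C_2 → C_1 acts by ∂[p,q,r] = [q,r] − [p,r] + [p,q]. For instance
  ∂bef = ef − bf + be,
  ∂bdg = dg − bg + bd.
This gives a 18×12 integer matrix of rank 12; reducing to Smith normal form yields diagonal entries (1,1,1,1,1,1,1,1,1,1,1,2).

Computing H_k = (kernel of ∂_k) / (image of ∂_{k+1}):

  H_0: rank C_0 − rank ∂_1 = 7 − 6 = 1, and the invariant factors of ∂_1 are all 1, so H_0 ≅ Z.

(K is a triangulation of the real projective plane RP^2.)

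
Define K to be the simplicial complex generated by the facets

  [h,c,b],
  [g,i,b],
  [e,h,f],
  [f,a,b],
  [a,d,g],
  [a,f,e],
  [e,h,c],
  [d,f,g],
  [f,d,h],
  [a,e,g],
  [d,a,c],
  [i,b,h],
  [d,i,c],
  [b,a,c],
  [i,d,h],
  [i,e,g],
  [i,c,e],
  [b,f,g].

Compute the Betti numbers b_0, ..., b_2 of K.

b_0 = 1, b_1 = 1, b_2 = 0.

We work with the vertex ordering a < b < c < d < e < f < g < h < i. The simplices of K, each written with vertices in increasing order, are:

  0-simplices (9): a, b, c, d, e, f, g, h, i
  1-simplices (27): ab, ac, ad, ae, af, ag, bc, bf, bg, bh, bi, cd, ce, ch, ci, df, dg, dh, di, ef, eg, eh, ei, fg, fh, gi, hi
  2-simplices (18): abc, abf, acd, adg, aef, aeg, bch, bfg, bgi, bhi, cdi, ceh, cei, dfg, dfh, dhi, efh, egi

so the chain groups are C_0 ≅ Z^9, C_1 ≅ Z^27, C_2 ≅ Z^18.

∂_1: C_1 → C_0 sends each edge [p,q] (with p < q) to q − p. For instance
  ∂bc = c − b.
The 9×27 boundary matrix has rank 8 and Smith normal form diag(1,1,1,1,1,1,1,1).

The boundary map ∂_2: C_2 → C_1 acts by ∂[p,q,r] = [q,r] − [p,r] + [p,q]. For instance
  ∂efh = fh − eh + ef,
  ∂dhi = hi − di + dh.
As a 27×18 matrix over Z this has rank 18, with invariant factors (1,1,1,1,1,1,1,1,1,1,1,1,1,1,1,1,1,2).

From H_k ≅ ker(∂_k) / im(∂_{k+1}) we obtain:

  H_0: rank C_0 − rank ∂_1 = 9 − 8 = 1, and the invariant factors of ∂_1 are all 1, so H_0 ≅ Z.
  H_1: rank ker ∂_1 − rank ∂_2 = (27 − 8) − 18 = 1, and ∂_2 has invariant factor 2 > 1, so H_1 ≅ Z × Z/2.
  H_2: rank ker ∂_2 − rank ∂_3 = (18 − 18) − 0 = 0, and there is no ∂_3, so H_2 ≅ 0.

As a check, the Euler characteristic is 9 − 27 + 18 = 0, which agrees with 1 − 1 + 0 = 0.

Hence the Betti numbers are b_0 = 1, b_1 = 1, b_2 = 0.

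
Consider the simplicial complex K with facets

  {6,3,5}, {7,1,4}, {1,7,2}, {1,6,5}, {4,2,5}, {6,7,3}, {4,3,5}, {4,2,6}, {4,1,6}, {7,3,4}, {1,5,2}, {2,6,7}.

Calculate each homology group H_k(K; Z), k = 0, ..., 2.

H_0 ≅ Z,  H_1 ≅ Z_2,  H_2 = 0.

Order the vertices as 1 < 2 < 3 < 4 < 5 < 6 < 7. Listing each simplex with vertices in this order, K has dimension 2 with simplices:

  0-simplices (7): [1], [2], [3], [4], [5], [6], [7]
  1-simplices (18): [1,2], [1,4], [1,5], [1,6], [1,7], [2,4], [2,5], [2,6], [2,7], [3,4], [3,5], [3,6], [3,7], [4,5], [4,6], [4,7], [5,6], [6,7]
  2-simplices (12): [1,2,5], [1,2,7], [1,4,6], [1,4,7], [1,5,6], [2,4,5], [2,4,6], [2,6,7], [3,4,5], [3,4,7], [3,5,6], [3,6,7]

so the chain groups are C_0 ≅ Z^7, C_1 ≅ Z^18, C_2 ≅ Z^12.

∂_1: C_1 → C_0 sends each edge [p,q] (with p < q) to q − p. For instance
  ∂[4,5] = [5] − [4].
The resulting 7×18 matrix has rank 6, and its Smith normal form has invariant factors (1,1,1,1,1,1).

∂_2: C_2 → C_1 maps a triangle to the signed sum of its edges. For instance
  ∂[1,4,7] = [4,7] − [1,7] + [1,4],
  ∂[3,5,6] = [5,6] − [3,6] + [3,5].
The 18×12 boundary matrix has rank 12 and Smith normal form diag(1,1,1,1,1,1,1,1,1,1,1,2).

Reading off H_k = ker ∂_k / im ∂_{k+1}:

  H_0: rank C_0 − rank ∂_1 = 7 − 6 = 1, and the invariant factors of ∂_1 are all 1, so H_0 ≅ Z.
  H_1: rank ker ∂_1 − rank ∂_2 = (18 − 6) − 12 = 0, and ∂_2 has invariant factor 2 > 1, so H_1 ≅ Z_2.
  H_2: rank ker ∂_2 − rank ∂_3 = (12 − 12) − 0 = 0, and there is no ∂_3, so H_2 ≅ 0.

As a check, the Euler characteristic is 7 − 18 + 12 = 1, which agrees with 1 − 0 + 0 = 1.
(K is a triangulation of the real projective plane RP^2.)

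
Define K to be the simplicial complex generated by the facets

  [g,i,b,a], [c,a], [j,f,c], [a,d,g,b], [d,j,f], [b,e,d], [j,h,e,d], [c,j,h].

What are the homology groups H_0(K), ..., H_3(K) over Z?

H_0 = Z,  H_1 = Z,  H_2 = 0,  H_3 = 0.

Order the vertices as a < b < c < d < e < f < g < h < i < j. Listing each simplex with vertices in this order, K has dimension 3 with simplices:

  0-simplices (10): a, b, c, d, e, f, g, h, i, j
  1-simplices (22): ab, ac, ad, ag, ai, bd, be, bg, bi, cf, ch, cj, de, df, dg, dh, dj, eh, ej, fj, gi, hj
  2-simplices (15): abd, abg, abi, adg, agi, bde, bdg, bgi, cfj, chj, deh, dej, dfj, dhj, ehj
  3-simplices (3): abdg, abgi, dehj

so the chain groups are C_0 ≅ Z^10, C_1 ≅ Z^22, C_2 ≅ Z^15, C_3 ≅ Z^3.

Boundary ∂_1: C_1 → C_0 is given by ∂[p,q] = [q] − [p]. For instance
  ∂cj = j − c.
The 10×22 boundary matrix has rank 9 and Smith normal form diag(1,1,1,1,1,1,1,1,1).

Boundary ∂_2: C_2 → C_1 sends each 2-simplex [p,q,r] to [q,r] − [p,r] + [p,q]. For instance
  ∂abd = bd − ad + ab,
  ∂adg = dg − ag + ad.
This gives a 22×15 integer matrix of rank 12; reducing to Smith normal form yields diagonal entries (1,1,1,1,1,1,1,1,1,1,1,1).

The boundary map ∂_3: C_3 → C_2 sends each 3-simplex σ to the alternating sum Σ_i (−1)^i (σ with its i-th vertex removed). For instance
  ∂abdg = bdg − adg + abg − abd,
  ∂abgi = bgi − agi + abi − abg.
The resulting 15×3 matrix has rank 3, and its Smith normal form has invariant factors (1,1,1).

From H_k ≅ ker(∂_k) / im(∂_{k+1}) we obtain:

  H_0: rank C_0 − rank ∂_1 = 10 − 9 = 1, and the invariant factors of ∂_1 are all 1, so H_0 = Z.
  H_1: rank ker ∂_1 − rank ∂_2 = (22 − 9) − 12 = 1, and the invariant factors of ∂_2 are all 1, so H_1 = Z.
  H_2: rank ker ∂_2 − rank ∂_3 = (15 − 12) − 3 = 0, and the invariant factors of ∂_3 are all 1, so H_2 = 0.
  H_3: rank ker ∂_3 − rank ∂_4 = (3 − 3) − 0 = 0, and there is no ∂_4, so H_3 = 0.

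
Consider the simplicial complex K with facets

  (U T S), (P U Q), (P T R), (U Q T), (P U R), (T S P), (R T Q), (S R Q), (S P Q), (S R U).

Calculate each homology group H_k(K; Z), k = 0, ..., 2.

Take the total order P < Q < R < S < T < U on the vertex set. Then K (dimension 2) consists of the simplices:

  0-simplices (6): P, Q, R, S, T, U
  1-simplices (15): PQ, PR, PS, PT, PU, QR, QS, QT, QU, RS, RT, RU, ST, SU, TU
  2-simplices (10): PQS, PQU, PRT, PRU, PST, QRS, QRT, QTU, RSU, STU

Hence C_0 ≅ Z^6, C_1 ≅ Z^15, C_2 ≅ Z^10.

Boundary ∂_1: C_1 → C_0 sends each edge [p,q] (with p < q) to q − p.
The 6×15 boundary matrix has rank 5 and Smith normal form diag(1,1,1,1,1).

The boundary map ∂_2: C_2 → C_1 sends each 2-simplex [p,q,r] to [q,r] − [p,r] + [p,q]. For instance
  ∂QRS = RS − QS + QR,
  ∂PST = ST − PT + PS.
As a 15×10 matrix over Z this has rank 10, with invariant factors (1,1,1,1,1,1,1,1,1,2).

Computing H_k = (kernel of ∂_k) / (image of ∂_{k+1}):

  H_0: rank C_0 − rank ∂_1 = 6 − 5 = 1, and the invariant factors of ∂_1 are all 1, so H_0 ≅ Z.
  H_1: rank ker ∂_1 − rank ∂_2 = (15 − 5) − 10 = 0, and ∂_2 has invariant factor 2 > 1, so H_1 ≅ Z_2.
  H_2: rank ker ∂_2 − rank ∂_3 = (10 − 10) − 0 = 0, and there is no ∂_3, so H_2 ≅ 0.

H_0 ≅ Z,  H_1 ≅ Z_2,  H_2 = 0.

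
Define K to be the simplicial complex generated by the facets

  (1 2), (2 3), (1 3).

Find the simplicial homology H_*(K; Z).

We work with the vertex ordering 1 < 2 < 3. The simplices of K, each written with vertices in increasing order, are:

  0-simplices (3): [1], [2], [3]
  1-simplices (3): [1,2], [1,3], [2,3]

Hence C_0 ≅ Z^3, C_1 ≅ Z^3.

The boundary map ∂_1: C_1 → C_0 is given by ∂[p,q] = [q] − [p]. For instance
  ∂[2,3] = [3] − [2].
The 3×3 boundary matrix has rank 2 and Smith normal form diag(1,1).

Now H_k = ker ∂_k / im ∂_{k+1}, so:

  H_0: rank C_0 − rank ∂_1 = 3 − 2 = 1, and the invariant factors of ∂_1 are all 1, so H_0 ≅ Z.
  H_1: rank ker ∂_1 − rank ∂_2 = (3 − 2) − 0 = 1, and there is no ∂_2, so H_1 ≅ Z.

As a check, the Euler characteristic is 3 − 3 = 0, which agrees with 1 − 1 = 0.
(K is a triangulation of the circle S^1.)

H_0 ≅ Z,  H_1 ≅ Z.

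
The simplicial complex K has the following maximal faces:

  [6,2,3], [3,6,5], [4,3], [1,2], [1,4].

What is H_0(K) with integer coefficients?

We work with the vertex ordering 1 < 2 < 3 < 4 < 5 < 6. The simplices of K, each written with vertices in increasing order, are:

  0-simplices (6): [1], [2], [3], [4], [5], [6]
  1-simplices (8): [1,2], [1,4], [2,3], [2,6], [3,4], [3,5], [3,6], [5,6]
  2-simplices (2): [2,3,6], [3,5,6]

so the chain groups are C_0 ≅ Z^6, C_1 ≅ Z^8, C_2 ≅ Z^2.

∂_1: C_1 → C_0 maps an edge to its endpoints' difference, ∂[p,q] = q − p. For instance
  ∂[3,6] = [6] − [3].
This gives a 6×8 integer matrix of rank 5; reducing to Smith normal form yields diagonal entries (1,1,1,1,1).

The boundary map ∂_2: C_2 → C_1 sends each 2-simplex [p,q,r] to [q,r] − [p,r] + [p,q]. For instance
  ∂[2,3,6] = [3,6] − [2,6] + [2,3],
  ∂[3,5,6] = [5,6] − [3,6] + [3,5].
The resulting 8×2 matrix has rank 2, and its Smith normal form has invariant factors (1,1).

Reading off H_k = ker ∂_k / im ∂_{k+1}:

  H_0: rank C_0 − rank ∂_1 = 6 − 5 = 1, and the invariant factors of ∂_1 are all 1, so H_0 ≅ Z.

H_0 = Z.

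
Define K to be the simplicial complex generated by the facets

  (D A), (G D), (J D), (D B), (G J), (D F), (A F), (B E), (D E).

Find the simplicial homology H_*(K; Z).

H_0 ≅ Z,  H_1 ≅ Z^3.

We work with the vertex ordering A < B < D < E < F < G < J. The simplices of K, each written with vertices in increasing order, are:

  0-simplices (7): A, B, D, E, F, G, J
  1-simplices (9): AD, AF, BD, BE, DE, DF, DG, DJ, GJ

giving chain groups C_0 ≅ Z^7, C_1 ≅ Z^9.

∂_1: C_1 → C_0 sends each edge [p,q] (with p < q) to q − p.
As a 7×9 matrix over Z this has rank 6, with invariant factors (1,1,1,1,1,1).

Reading off H_k = ker ∂_k / im ∂_{k+1}:

  H_0: rank C_0 − rank ∂_1 = 7 − 6 = 1, and the invariant factors of ∂_1 are all 1, so H_0 ≅ Z.
  H_1: rank ker ∂_1 − rank ∂_2 = (9 − 6) − 0 = 3, and there is no ∂_2, so H_1 ≅ Z^3.

As a check, the Euler characteristic is 7 − 9 = -2, which agrees with 1 − 3 = -2.
(K is a triangulation of a wedge of 3 circles.)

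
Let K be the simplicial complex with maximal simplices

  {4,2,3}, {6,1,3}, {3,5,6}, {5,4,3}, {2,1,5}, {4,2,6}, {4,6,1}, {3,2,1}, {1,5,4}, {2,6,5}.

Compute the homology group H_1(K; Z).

H_1 ≅ Z/2.

K has 6 vertices, 15 edges, 10 triangles.
rank ∂_1 = 5, rank ∂_2 = 10 ⇒ b_1 = 15 − 5 − 10 = 0; ∂_2 has invariant factor(s) [2] giving torsion. So H_1 = Z/2.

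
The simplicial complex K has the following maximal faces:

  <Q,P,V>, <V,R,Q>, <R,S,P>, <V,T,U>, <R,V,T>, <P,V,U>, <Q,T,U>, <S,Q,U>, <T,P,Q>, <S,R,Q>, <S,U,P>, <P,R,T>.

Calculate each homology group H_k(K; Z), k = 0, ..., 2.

Fix the vertex order P < Q < R < S < T < U < V and write every simplex with vertices in increasing order. Then dim K = 2 and the simplices of K are:

  0-simplices (7): P, Q, R, S, T, U, V
  1-simplices (18): PQ, PR, PS, PT, PU, PV, QR, QS, QT, QU, QV, RS, RT, RV, SU, TU, TV, UV
  2-simplices (12): PQT, PQV, PRS, PRT, PSU, PUV, QRS, QRV, QSU, QTU, RTV, TUV

so the chain groups are C_0 ≅ Z^7, C_1 ≅ Z^18, C_2 ≅ Z^12.

The boundary map ∂_1: C_1 → C_0 is given by ∂[p,q] = [q] − [p].
This gives a 7×18 integer matrix of rank 6; reducing to Smith normal form yields diagonal entries (1,1,1,1,1,1).

Boundary ∂_2: C_2 → C_1 acts by ∂[p,q,r] = [q,r] − [p,r] + [p,q]. For instance
  ∂QTU = TU − QU + QT,
  ∂PRS = RS − PS + PR.
As a 18×12 matrix over Z this has rank 12, with invariant factors (1,1,1,1,1,1,1,1,1,1,1,2).

Computing H_k = (kernel of ∂_k) / (image of ∂_{k+1}):

  H_0: rank C_0 − rank ∂_1 = 7 − 6 = 1, and the invariant factors of ∂_1 are all 1, so H_0 = Z.
  H_1: rank ker ∂_1 − rank ∂_2 = (18 − 6) − 12 = 0, and ∂_2 has invariant factor 2 > 1, so H_1 = Z/2.
  H_2: rank ker ∂_2 − rank ∂_3 = (12 − 12) − 0 = 0, and there is no ∂_3, so H_2 = 0.

H_0 = Z,  H_1 = Z/2,  H_2 = 0.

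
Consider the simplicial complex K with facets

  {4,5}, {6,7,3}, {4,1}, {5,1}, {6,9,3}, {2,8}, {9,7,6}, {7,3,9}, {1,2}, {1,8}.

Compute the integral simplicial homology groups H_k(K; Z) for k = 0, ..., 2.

Take the total order 1 < 2 < 3 < 4 < 5 < 6 < 7 < 8 < 9 on the vertex set. Then K (dimension 2) consists of the simplices:

  0-simplices (9): [1], [2], [3], [4], [5], [6], [7], [8], [9]
  1-simplices (12): [1,2], [1,4], [1,5], [1,8], [2,8], [3,6], [3,7], [3,9], [4,5], [6,7], [6,9], [7,9]
  2-simplices (4): [3,6,7], [3,6,9], [3,7,9], [6,7,9]

Hence C_0 ≅ Z^9, C_1 ≅ Z^12, C_2 ≅ Z^4.

The boundary map ∂_1: C_1 → C_0 sends each edge [p,q] (with p < q) to q − p.
The 9×12 boundary matrix has rank 7 and Smith normal form diag(1,1,1,1,1,1,1).

The boundary map ∂_2: C_2 → C_1 maps a triangle to the signed sum of its edges. For instance
  ∂[3,7,9] = [7,9] − [3,9] + [3,7],
  ∂[3,6,7] = [6,7] − [3,7] + [3,6].
This gives a 12×4 integer matrix of rank 3; reducing to Smith normal form yields diagonal entries (1,1,1).

Reading off H_k = ker ∂_k / im ∂_{k+1}:

  H_0: rank C_0 − rank ∂_1 = 9 − 7 = 2, and the invariant factors of ∂_1 are all 1, so H_0 ≅ Z^2.
  H_1: rank ker ∂_1 − rank ∂_2 = (12 − 7) − 3 = 2, and the invariant factors of ∂_2 are all 1, so H_1 ≅ Z^2.
  H_2: rank ker ∂_2 − rank ∂_3 = (4 − 3) − 0 = 1, and there is no ∂_3, so H_2 ≅ Z.

As a check, the Euler characteristic is 9 − 12 + 4 = 1, which agrees with 2 − 2 + 1 = 1.

H_0 ≅ Z^2,  H_1 ≅ Z^2,  H_2 ≅ Z.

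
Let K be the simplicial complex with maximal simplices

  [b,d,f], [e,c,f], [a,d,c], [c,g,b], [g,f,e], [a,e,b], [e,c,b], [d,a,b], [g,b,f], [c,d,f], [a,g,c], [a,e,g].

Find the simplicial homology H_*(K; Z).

We work with the vertex ordering a < b < c < d < e < f < g. The simplices of K, each written with vertices in increasing order, are:

  0-simplices (7): a, b, c, d, e, f, g
  1-simplices (18): ab, ac, ad, ae, ag, bc, bd, be, bf, bg, cd, ce, cf, cg, df, ef, eg, fg
  2-simplices (12): abd, abe, acd, acg, aeg, bce, bcg, bdf, bfg, cdf, cef, efg

so the chain groups are C_0 ≅ Z^7, C_1 ≅ Z^18, C_2 ≅ Z^12.

∂_1: C_1 → C_0 sends each edge [p,q] (with p < q) to q − p.
This gives a 7×18 integer matrix of rank 6; reducing to Smith normal form yields diagonal entries (1,1,1,1,1,1).

∂_2: C_2 → C_1 acts by ∂[p,q,r] = [q,r] − [p,r] + [p,q]. For instance
  ∂bce = ce − be + bc,
  ∂bcg = cg − bg + bc.
The resulting 18×12 matrix has rank 12, and its Smith normal form has invariant factors (1,1,1,1,1,1,1,1,1,1,1,2).

Reading off H_k = ker ∂_k / im ∂_{k+1}:

  H_0: rank C_0 − rank ∂_1 = 7 − 6 = 1, and the invariant factors of ∂_1 are all 1, so H_0 ≅ Z.
  H_1: rank ker ∂_1 − rank ∂_2 = (18 − 6) − 12 = 0, and ∂_2 has invariant factor 2 > 1, so H_1 ≅ Z_2.
  H_2: rank ker ∂_2 − rank ∂_3 = (12 − 12) − 0 = 0, and there is no ∂_3, so H_2 ≅ 0.

(K is a triangulation of the real projective plane RP^2.)

H_0 ≅ Z,  H_1 ≅ Z_2,  H_2 = 0.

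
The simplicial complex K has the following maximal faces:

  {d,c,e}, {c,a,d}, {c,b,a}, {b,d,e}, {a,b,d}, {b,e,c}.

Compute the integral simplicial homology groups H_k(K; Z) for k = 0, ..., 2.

Order the vertices as a < b < c < d < e. Listing each simplex with vertices in this order, K has dimension 2 with simplices:

  0-simplices (5): a, b, c, d, e
  1-simplices (9): ab, ac, ad, bc, bd, be, cd, ce, de
  2-simplices (6): abc, abd, acd, bce, bde, cde

giving chain groups C_0 ≅ Z^5, C_1 ≅ Z^9, C_2 ≅ Z^6.

Boundary ∂_1: C_1 → C_0 maps an edge to its endpoints' difference, ∂[p,q] = q − p. For instance
  ∂ad = d − a.
As a 5×9 matrix over Z this has rank 4, with invariant factors (1,1,1,1).

The boundary map ∂_2: C_2 → C_1 maps a triangle to the signed sum of its edges. For instance
  ∂abd = bd − ad + ab,
  ∂bce = ce − be + bc.
This gives a 9×6 integer matrix of rank 5; reducing to Smith normal form yields diagonal entries (1,1,1,1,1).

Reading off H_k = ker ∂_k / im ∂_{k+1}:

  H_0: rank C_0 − rank ∂_1 = 5 − 4 = 1, and the invariant factors of ∂_1 are all 1, so H_0 = Z.
  H_1: rank ker ∂_1 − rank ∂_2 = (9 − 4) − 5 = 0, and the invariant factors of ∂_2 are all 1, so H_1 = 0.
  H_2: rank ker ∂_2 − rank ∂_3 = (6 − 5) − 0 = 1, and there is no ∂_3, so H_2 = Z.

As a check, the Euler characteristic is 5 − 9 + 6 = 2, which agrees with 1 − 0 + 1 = 2.

H_0 = Z,  H_1 = 0,  H_2 = Z.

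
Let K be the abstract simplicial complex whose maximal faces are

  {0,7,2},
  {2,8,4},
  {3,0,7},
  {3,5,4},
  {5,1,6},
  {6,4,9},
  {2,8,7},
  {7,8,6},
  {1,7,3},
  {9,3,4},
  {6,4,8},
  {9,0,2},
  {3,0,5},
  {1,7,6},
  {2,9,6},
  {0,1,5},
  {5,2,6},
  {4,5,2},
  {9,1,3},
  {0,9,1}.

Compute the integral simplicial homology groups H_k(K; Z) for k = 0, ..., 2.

Take the total order 0 < 1 < 2 < 3 < 4 < 5 < 6 < 7 < 8 < 9 on the vertex set. Then K (dimension 2) consists of the simplices:

  0-simplices (10): [0], [1], [2], [3], [4], [5], [6], [7], [8], [9]
  1-simplices (30): (30 of them)
  2-simplices (20): (20 of them)

so the chain groups are C_0 ≅ Z^10, C_1 ≅ Z^30, C_2 ≅ Z^20.

Boundary ∂_1: C_1 → C_0 is given by ∂[p,q] = [q] − [p].
As a 10×30 matrix over Z this has rank 9, with invariant factors (1,1,1,1,1,1,1,1,1).

The boundary map ∂_2: C_2 → C_1 acts by ∂[p,q,r] = [q,r] − [p,r] + [p,q]. For instance
  ∂[2,4,5] = [4,5] − [2,5] + [2,4],
  ∂[0,2,9] = [2,9] − [0,9] + [0,2].
This gives a 30×20 integer matrix of rank 20; reducing to Smith normal form yields diagonal entries (1,1,1,1,1,1,1,1,1,1,1,1,1,1,1,1,1,1,1,2).

Now H_k = ker ∂_k / im ∂_{k+1}, so:

  H_0: rank C_0 − rank ∂_1 = 10 − 9 = 1, and the invariant factors of ∂_1 are all 1, so H_0 = Z.
  H_1: rank ker ∂_1 − rank ∂_2 = (30 − 9) − 20 = 1, and ∂_2 has invariant factor 2 > 1, so H_1 = Z ⊕ Z/2.
  H_2: rank ker ∂_2 − rank ∂_3 = (20 − 20) − 0 = 0, and there is no ∂_3, so H_2 = 0.

H_0 ≅ Z,  H_1 ≅ Z ⊕ Z/2,  H_2 = 0.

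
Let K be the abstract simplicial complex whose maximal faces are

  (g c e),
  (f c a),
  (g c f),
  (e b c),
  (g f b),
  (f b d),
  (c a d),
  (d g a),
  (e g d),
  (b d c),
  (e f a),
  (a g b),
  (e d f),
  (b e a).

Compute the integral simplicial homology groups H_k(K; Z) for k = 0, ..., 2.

H_0 = Z,  H_1 = Z^2,  H_2 = Z.

Fix the vertex order a < b < c < d < e < f < g and write every simplex with vertices in increasing order. Then dim K = 2 and the simplices of K are:

  0-simplices (7): a, b, c, d, e, f, g
  1-simplices (21): ab, ac, ad, ae, af, ag, bc, bd, be, bf, bg, cd, ce, cf, cg, de, df, dg, ef, eg, fg
  2-simplices (14): abe, abg, acd, acf, adg, aef, bcd, bce, bdf, bfg, ceg, cfg, def, deg

giving chain groups C_0 ≅ Z^7, C_1 ≅ Z^21, C_2 ≅ Z^14.

∂_1: C_1 → C_0 sends each edge [p,q] (with p < q) to q − p.
As a 7×21 matrix over Z this has rank 6, with invariant factors (1,1,1,1,1,1).

The boundary map ∂_2: C_2 → C_1 maps a triangle to the signed sum of its edges. For instance
  ∂def = ef − df + de,
  ∂bcd = cd − bd + bc.
As a 21×14 matrix over Z this has rank 13, with invariant factors (1,1,1,1,1,1,1,1,1,1,1,1,1).

Now H_k = ker ∂_k / im ∂_{k+1}, so:

  H_0: rank C_0 − rank ∂_1 = 7 − 6 = 1, and the invariant factors of ∂_1 are all 1, so H_0 = Z.
  H_1: rank ker ∂_1 − rank ∂_2 = (21 − 6) − 13 = 2, and the invariant factors of ∂_2 are all 1, so H_1 = Z^2.
  H_2: rank ker ∂_2 − rank ∂_3 = (14 − 13) − 0 = 1, and there is no ∂_3, so H_2 = Z.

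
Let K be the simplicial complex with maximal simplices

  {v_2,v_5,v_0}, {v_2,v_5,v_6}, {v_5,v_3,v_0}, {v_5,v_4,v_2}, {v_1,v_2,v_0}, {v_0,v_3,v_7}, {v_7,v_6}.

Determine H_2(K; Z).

We work with the vertex ordering v_0 < v_1 < v_2 < v_3 < v_4 < v_5 < v_6 < v_7. The simplices of K, each written with vertices in increasing order, are:

  0-simplices (8): [v_0], [v_1], [v_2], [v_3], [v_4], [v_5], [v_6], [v_7]
  1-simplices (14): [v_0,v_1], [v_0,v_2], [v_0,v_3], [v_0,v_5], [v_0,v_7], [v_1,v_2], [v_2,v_4], [v_2,v_5], [v_2,v_6], [v_3,v_5], [v_3,v_7], [v_4,v_5], [v_5,v_6], [v_6,v_7]
  2-simplices (6): [v_0,v_1,v_2], [v_0,v_2,v_5], [v_0,v_3,v_5], [v_0,v_3,v_7], [v_2,v_4,v_5], [v_2,v_5,v_6]

Hence C_0 ≅ Z^8, C_1 ≅ Z^14, C_2 ≅ Z^6.

The boundary map ∂_1: C_1 → C_0 sends each edge [p,q] (with p < q) to q − p.
The 8×14 boundary matrix has rank 7 and Smith normal form diag(1,1,1,1,1,1,1).

Boundary ∂_2: C_2 → C_1 acts by ∂[p,q,r] = [q,r] − [p,r] + [p,q]. For instance
  ∂[v_0,v_1,v_2] = [v_1,v_2] − [v_0,v_2] + [v_0,v_1],
  ∂[v_0,v_2,v_5] = [v_2,v_5] − [v_0,v_5] + [v_0,v_2].
This gives a 14×6 integer matrix of rank 6; reducing to Smith normal form yields diagonal entries (1,1,1,1,1,1).

Reading off H_k = ker ∂_k / im ∂_{k+1}:

  H_2: rank ker ∂_2 − rank ∂_3 = (6 − 6) − 0 = 0, and there is no ∂_3, so H_2 ≅ 0.

H_2 ≅ 0.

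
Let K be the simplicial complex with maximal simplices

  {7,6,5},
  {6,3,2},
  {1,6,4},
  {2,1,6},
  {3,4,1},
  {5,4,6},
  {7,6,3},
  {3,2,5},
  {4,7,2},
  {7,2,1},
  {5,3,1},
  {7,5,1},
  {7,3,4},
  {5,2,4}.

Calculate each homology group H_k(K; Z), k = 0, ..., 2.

H_0 = Z,  H_1 = Z^2,  H_2 = Z.

Take the total order 1 < 2 < 3 < 4 < 5 < 6 < 7 on the vertex set. Then K (dimension 2) consists of the simplices:

  0-simplices (7): [1], [2], [3], [4], [5], [6], [7]
  1-simplices (21): [1,2], [1,3], [1,4], [1,5], [1,6], [1,7], [2,3], [2,4], [2,5], [2,6], [2,7], [3,4], [3,5], [3,6], [3,7], [4,5], [4,6], [4,7], [5,6], [5,7], [6,7]
  2-simplices (14): [1,2,6], [1,2,7], [1,3,4], [1,3,5], [1,4,6], [1,5,7], [2,3,5], [2,3,6], [2,4,5], [2,4,7], [3,4,7], [3,6,7], [4,5,6], [5,6,7]

Hence C_0 ≅ Z^7, C_1 ≅ Z^21, C_2 ≅ Z^14.

The boundary map ∂_1: C_1 → C_0 is given by ∂[p,q] = [q] − [p].
The 7×21 boundary matrix has rank 6 and Smith normal form diag(1,1,1,1,1,1).

Boundary ∂_2: C_2 → C_1 maps a triangle to the signed sum of its edges. For instance
  ∂[1,3,4] = [3,4] − [1,4] + [1,3],
  ∂[2,3,6] = [3,6] − [2,6] + [2,3].
This gives a 21×14 integer matrix of rank 13; reducing to Smith normal form yields diagonal entries (1,1,1,1,1,1,1,1,1,1,1,1,1).

From H_k ≅ ker(∂_k) / im(∂_{k+1}) we obtain:

  H_0: rank C_0 − rank ∂_1 = 7 − 6 = 1, and the invariant factors of ∂_1 are all 1, so H_0 = Z.
  H_1: rank ker ∂_1 − rank ∂_2 = (21 − 6) − 13 = 2, and the invariant factors of ∂_2 are all 1, so H_1 = Z^2.
  H_2: rank ker ∂_2 − rank ∂_3 = (14 − 13) − 0 = 1, and there is no ∂_3, so H_2 = Z.

As a check, the Euler characteristic is 7 − 21 + 14 = 0, which agrees with 1 − 2 + 1 = 0.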